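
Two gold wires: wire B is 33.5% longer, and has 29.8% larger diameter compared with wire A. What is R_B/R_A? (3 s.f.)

R ∝ L/d², so R_B/R_A = (1 + 33.5/100) × (1 + 29.8/100)⁻²
= 1.335 × 0.5935 = 0.792

0.792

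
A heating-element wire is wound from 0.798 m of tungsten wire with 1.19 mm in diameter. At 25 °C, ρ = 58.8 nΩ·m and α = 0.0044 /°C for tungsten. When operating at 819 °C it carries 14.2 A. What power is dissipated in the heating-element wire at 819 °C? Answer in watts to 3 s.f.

ρ = 58.8 nΩ·m = 5.88×10^-8 Ω·m
A = π(d/2)² = π(5.9500e-04 m)² = 1.112e-06 m²
R₍25₎ = ρL/A = (5.88×10^-8)(0.798)/(1.112e-06) = 0.04219 Ω
R₍819₎ = R₍25₎(1 + αΔT) = 0.04219 × (1 + 0.0044×794) = 0.1896 Ω
P = I²R = (14.2)² × 0.1896 = 38.2 W

38.2 W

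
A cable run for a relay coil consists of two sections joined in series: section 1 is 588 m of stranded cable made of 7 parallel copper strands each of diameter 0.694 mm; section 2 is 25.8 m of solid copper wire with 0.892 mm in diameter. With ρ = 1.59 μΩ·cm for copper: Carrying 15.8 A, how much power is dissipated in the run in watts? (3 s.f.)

1050 W

ρ = 1.59 μΩ·cm = 1.59×10^-8 Ω·m
Section 1: A_strand = π(3.4700e-04)² = 3.783e-07 m²; R₁ = ρL/(N·A_s) = (1.59×10^-8)(588)/(7×3.783e-07) = 3.531 Ω
Section 2: A = π(d/2)² = π(4.4600e-04 m)² = 6.249e-07 m²
R₂ = (1.59×10^-8)(25.8)/(6.249e-07) = 0.6564 Ω
R = R₁ + R₂ = 4.187 Ω
P = I²R = (15.8)² × 4.187 = 1050 W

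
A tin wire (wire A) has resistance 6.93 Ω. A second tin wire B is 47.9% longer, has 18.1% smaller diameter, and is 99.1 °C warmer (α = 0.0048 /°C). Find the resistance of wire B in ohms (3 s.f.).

22.5 Ω

R ∝ ρL/d² with ρ ∝ (1+αΔT), so R_B/R_A = (1 + 47.9/100) × (1 − 18.1/100)⁻² × (1 + 0.0048×99.1)
= 1.479 × 1.491 × 1.476 = 3.254
R_B = 3.254 × 6.93 = 22.5 Ω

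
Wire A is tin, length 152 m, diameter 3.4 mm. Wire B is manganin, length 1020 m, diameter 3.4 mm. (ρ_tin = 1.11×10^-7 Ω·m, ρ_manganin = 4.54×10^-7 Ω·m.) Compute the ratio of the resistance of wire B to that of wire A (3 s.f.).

27.4

R ∝ ρL/d², so R_B/R_A = (ρ_B/ρ_A) × (L_B/L_A)
= (4.54×10^-7/1.11×10^-7) × (1020/152) = 27.4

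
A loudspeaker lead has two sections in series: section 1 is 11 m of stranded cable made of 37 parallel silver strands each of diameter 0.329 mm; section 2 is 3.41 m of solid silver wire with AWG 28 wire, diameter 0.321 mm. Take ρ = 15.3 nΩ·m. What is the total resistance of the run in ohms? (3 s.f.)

0.698 Ω

ρ = 15.3 nΩ·m = 1.53×10^-8 Ω·m
Section 1: A_strand = π(1.6450e-04)² = 8.501e-08 m²; R₁ = ρL/(N·A_s) = (1.53×10^-8)(11)/(37×8.501e-08) = 0.05351 Ω
Section 2: A = π(0.321/2 mm)² = π(1.6050e-04 m)² = 8.093e-08 m²
R₂ = (1.53×10^-8)(3.41)/(8.093e-08) = 0.6447 Ω
R = R₁ + R₂ = 0.698 Ω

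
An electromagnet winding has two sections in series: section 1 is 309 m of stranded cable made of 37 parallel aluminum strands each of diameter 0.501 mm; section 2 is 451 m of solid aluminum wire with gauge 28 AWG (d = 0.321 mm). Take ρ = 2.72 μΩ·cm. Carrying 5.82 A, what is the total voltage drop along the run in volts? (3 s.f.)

889 V

ρ = 2.72 μΩ·cm = 2.72×10^-8 Ω·m
Section 1: A_strand = π(2.5050e-04)² = 1.971e-07 m²; R₁ = ρL/(N·A_s) = (2.72×10^-8)(309)/(37×1.971e-07) = 1.152 Ω
Section 2: A = π(0.321/2 mm)² = π(1.6050e-04 m)² = 8.093e-08 m²
R₂ = (2.72×10^-8)(451)/(8.093e-08) = 151.6 Ω
R = R₁ + R₂ = 152.7 Ω
V = IR = 5.82 × 152.7 = 889 V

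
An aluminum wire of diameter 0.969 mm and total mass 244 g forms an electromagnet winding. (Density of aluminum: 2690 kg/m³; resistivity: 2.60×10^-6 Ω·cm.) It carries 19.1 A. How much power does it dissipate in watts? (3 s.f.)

1580 W

ρ = 2.60×10^-6 Ω·cm = 2.60×10^-8 Ω·m
A = π(d/2)² = π(4.8450e-04 m)² = 7.3746e-07 m²
L = m/(density·A) = 0.244/(2690×7.3746e-07) = 123 m
R = ρL/A = (2.60×10^-8)(123)/(7.3746e-07) = 4.336 Ω
P = I²R = (19.1)² × 4.336 = 1580 W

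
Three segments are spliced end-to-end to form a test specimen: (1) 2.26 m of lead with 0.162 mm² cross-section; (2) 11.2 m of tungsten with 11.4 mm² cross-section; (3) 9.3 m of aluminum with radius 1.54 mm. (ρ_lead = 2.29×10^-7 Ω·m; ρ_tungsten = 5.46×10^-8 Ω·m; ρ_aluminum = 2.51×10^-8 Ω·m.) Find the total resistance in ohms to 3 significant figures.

Seg 1: A = 0.162 mm² = 1.620e-07 m²
R_1 = (2.29×10^-7)(2.26)/(1.620e-07) = 3.195 Ω
Seg 2: A = 11.4 mm² = 1.140e-05 m²
R_2 = (5.46×10^-8)(11.2)/(1.140e-05) = 0.05364 Ω
Seg 3: A = πr² = π(1.5400e-03 m)² = 7.451e-06 m²
R_3 = (2.51×10^-8)(9.3)/(7.451e-06) = 0.03133 Ω
R_total = R_1 + R_2 + R_3 = 3.28 Ω

3.28 Ω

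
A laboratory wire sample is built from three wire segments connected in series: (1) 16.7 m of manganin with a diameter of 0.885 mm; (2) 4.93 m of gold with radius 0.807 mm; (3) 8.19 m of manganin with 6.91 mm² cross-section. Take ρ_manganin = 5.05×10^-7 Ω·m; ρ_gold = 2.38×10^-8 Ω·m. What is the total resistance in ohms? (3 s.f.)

14.4 Ω

Seg 1: A = π(d/2)² = π(4.4250e-04 m)² = 6.151e-07 m²
R_1 = (5.05×10^-7)(16.7)/(6.151e-07) = 13.71 Ω
Seg 2: A = πr² = π(8.0700e-04 m)² = 2.046e-06 m²
R_2 = (2.38×10^-8)(4.93)/(2.046e-06) = 0.05735 Ω
Seg 3: A = 6.91 mm² = 6.910e-06 m²
R_3 = (5.05×10^-7)(8.19)/(6.910e-06) = 0.5985 Ω
R_total = R_1 + R_2 + R_3 = 14.4 Ω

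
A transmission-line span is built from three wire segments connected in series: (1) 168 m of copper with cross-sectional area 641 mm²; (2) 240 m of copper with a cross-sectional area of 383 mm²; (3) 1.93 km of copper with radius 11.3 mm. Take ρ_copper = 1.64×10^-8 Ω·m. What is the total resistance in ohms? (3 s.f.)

0.0935 Ω

Seg 1: A = 641 mm² = 6.410e-04 m²
R_1 = (1.64×10^-8)(168)/(6.410e-04) = 0.004298 Ω
Seg 2: A = 383 mm² = 3.830e-04 m²
R_2 = (1.64×10^-8)(240)/(3.830e-04) = 0.01028 Ω
Seg 3: A = πr² = π(1.1300e-02 m)² = 4.011e-04 m²
R_3 = (1.64×10^-8)(1930)/(4.011e-04) = 0.0789 Ω
R_total = R_1 + R_2 + R_3 = 0.0935 Ω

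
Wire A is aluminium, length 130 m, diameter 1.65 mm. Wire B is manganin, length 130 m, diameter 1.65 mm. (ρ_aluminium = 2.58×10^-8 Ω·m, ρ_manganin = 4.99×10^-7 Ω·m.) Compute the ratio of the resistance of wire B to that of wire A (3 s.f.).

19.3

R ∝ ρL/d², so R_B/R_A = (ρ_B/ρ_A)
= (4.99×10^-7/2.58×10^-8) = 19.3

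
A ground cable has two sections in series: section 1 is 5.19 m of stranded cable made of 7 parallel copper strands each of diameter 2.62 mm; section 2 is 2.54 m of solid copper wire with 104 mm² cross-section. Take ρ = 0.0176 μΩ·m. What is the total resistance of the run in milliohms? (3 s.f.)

2.85 mΩ

ρ = 0.0176 μΩ·m = 1.76×10^-8 Ω·m
Section 1: A_strand = π(1.3100e-03)² = 5.391e-06 m²; R₁ = ρL/(N·A_s) = (1.76×10^-8)(5.19)/(7×5.391e-06) = 0.00242 Ω
Section 2: A = 104 mm² = 1.040e-04 m²
R₂ = (1.76×10^-8)(2.54)/(1.040e-04) = 4.298×10^-4 Ω
R = R₁ + R₂ = 2.85 mΩ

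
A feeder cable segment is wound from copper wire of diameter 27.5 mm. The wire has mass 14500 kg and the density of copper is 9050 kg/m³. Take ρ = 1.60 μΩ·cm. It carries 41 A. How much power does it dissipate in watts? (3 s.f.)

ρ = 1.60 μΩ·cm = 1.60×10^-8 Ω·m
A = π(d/2)² = π(1.3750e-02 m)² = 5.9396e-04 m²
L = m/(density·A) = 14500/(9050×5.9396e-04) = 2698 m
R = ρL/A = (1.60×10^-8)(2698)/(5.9396e-04) = 0.07267 Ω
P = I²R = (41)² × 0.07267 = 122 W

122 W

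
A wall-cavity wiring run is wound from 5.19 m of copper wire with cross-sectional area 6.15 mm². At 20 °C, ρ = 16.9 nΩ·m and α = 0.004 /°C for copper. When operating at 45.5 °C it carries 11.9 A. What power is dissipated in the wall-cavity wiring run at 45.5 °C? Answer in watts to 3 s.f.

2.23 W

ρ = 16.9 nΩ·m = 1.69×10^-8 Ω·m
A = 6.15 mm² = 6.150e-06 m²
R₍20₎ = ρL/A = (1.69×10^-8)(5.19)/(6.150e-06) = 0.01426 Ω
R₍45.5₎ = R₍20₎(1 + αΔT) = 0.01426 × (1 + 0.004×25.5) = 0.01572 Ω
P = I²R = (11.9)² × 0.01572 = 2.23 W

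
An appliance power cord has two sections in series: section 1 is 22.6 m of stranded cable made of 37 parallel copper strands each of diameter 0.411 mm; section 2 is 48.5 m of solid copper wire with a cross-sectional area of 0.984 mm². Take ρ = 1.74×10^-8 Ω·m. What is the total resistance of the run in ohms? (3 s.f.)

0.938 Ω

Section 1: A_strand = π(2.0550e-04)² = 1.327e-07 m²; R₁ = ρL/(N·A_s) = (1.74×10^-8)(22.6)/(37×1.327e-07) = 0.08011 Ω
Section 2: A = 0.984 mm² = 9.840e-07 m²
R₂ = (1.74×10^-8)(48.5)/(9.840e-07) = 0.8576 Ω
R = R₁ + R₂ = 0.938 Ω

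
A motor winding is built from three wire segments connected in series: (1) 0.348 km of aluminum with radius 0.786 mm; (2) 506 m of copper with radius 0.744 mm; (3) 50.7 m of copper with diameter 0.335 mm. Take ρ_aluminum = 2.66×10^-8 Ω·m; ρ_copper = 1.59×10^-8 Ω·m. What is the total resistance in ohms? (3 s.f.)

Seg 1: A = πr² = π(7.8600e-04 m)² = 1.941e-06 m²
R_1 = (2.66×10^-8)(348)/(1.941e-06) = 4.769 Ω
Seg 2: A = πr² = π(7.4400e-04 m)² = 1.739e-06 m²
R_2 = (1.59×10^-8)(506)/(1.739e-06) = 4.626 Ω
Seg 3: A = π(d/2)² = π(1.6750e-04 m)² = 8.814e-08 m²
R_3 = (1.59×10^-8)(50.7)/(8.814e-08) = 9.146 Ω
R_total = R_1 + R_2 + R_3 = 18.5 Ω

18.5 Ω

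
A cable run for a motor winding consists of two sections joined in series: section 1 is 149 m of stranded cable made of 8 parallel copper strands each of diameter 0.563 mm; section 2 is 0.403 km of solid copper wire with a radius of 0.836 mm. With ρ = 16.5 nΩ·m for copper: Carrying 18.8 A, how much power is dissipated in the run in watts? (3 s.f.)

ρ = 16.5 nΩ·m = 1.65×10^-8 Ω·m
Section 1: A_strand = π(2.8150e-04)² = 2.489e-07 m²; R₁ = ρL/(N·A_s) = (1.65×10^-8)(149)/(8×2.489e-07) = 1.234 Ω
Section 2: A = πr² = π(8.3600e-04 m)² = 2.196e-06 m²
R₂ = (1.65×10^-8)(403)/(2.196e-06) = 3.028 Ω
R = R₁ + R₂ = 4.263 Ω
P = I²R = (18.8)² × 4.263 = 1510 W

1510 W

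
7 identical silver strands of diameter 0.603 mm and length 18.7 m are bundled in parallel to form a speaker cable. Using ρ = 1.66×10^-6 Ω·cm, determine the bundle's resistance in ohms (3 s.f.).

0.155 Ω

ρ = 1.66×10^-6 Ω·cm = 1.66×10^-8 Ω·m
A_strand = π(3.0150e-04 m)² = 2.856e-07 m²
R_strand = ρL/A = (1.66×10^-8)(18.7)/(2.856e-07) = 1.087 Ω
R_total = R_strand/N = 1.087/7 = 0.155 Ω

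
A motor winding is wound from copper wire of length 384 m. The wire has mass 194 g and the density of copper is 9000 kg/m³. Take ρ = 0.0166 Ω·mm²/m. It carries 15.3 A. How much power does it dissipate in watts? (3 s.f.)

26600 W

ρ = 0.0166 Ω·mm²/m = 1.66×10^-8 Ω·m
A = m/(density·L) = 0.194/(9000×384) = 5.6134e-08 m²
R = ρL/A = (1.66×10^-8)(384)/(5.6134e-08) = 113.6 Ω
P = I²R = (15.3)² × 113.6 = 26600 W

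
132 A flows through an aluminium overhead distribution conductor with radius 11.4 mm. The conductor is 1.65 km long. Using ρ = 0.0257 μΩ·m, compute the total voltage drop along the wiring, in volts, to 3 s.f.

13.7 V

ρ = 0.0257 μΩ·m = 2.57×10^-8 Ω·m
A = πr² = π(1.1400e-02 m)² = 4.083e-04 m²
R = ρL/A = (2.57×10^-8)(1650)/(4.083e-04) = 0.1039 Ω
V = IR = 132 × 0.1039 = 13.7 V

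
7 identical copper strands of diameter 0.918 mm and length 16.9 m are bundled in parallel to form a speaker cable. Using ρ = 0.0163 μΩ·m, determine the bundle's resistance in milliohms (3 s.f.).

ρ = 0.0163 μΩ·m = 1.63×10^-8 Ω·m
A_strand = π(4.5900e-04 m)² = 6.619e-07 m²
R_strand = ρL/A = (1.63×10^-8)(16.9)/(6.619e-07) = 0.4162 Ω
R_total = R_strand/N = 0.4162/7 = 59.5 mΩ

59.5 mΩ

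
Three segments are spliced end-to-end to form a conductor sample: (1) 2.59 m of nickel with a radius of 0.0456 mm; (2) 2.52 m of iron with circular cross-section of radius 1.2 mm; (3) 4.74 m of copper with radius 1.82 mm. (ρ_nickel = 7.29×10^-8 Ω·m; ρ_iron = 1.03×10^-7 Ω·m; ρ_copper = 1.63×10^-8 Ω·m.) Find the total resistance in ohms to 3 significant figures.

Seg 1: A = πr² = π(4.5600e-05 m)² = 6.533e-09 m²
R_1 = (7.29×10^-8)(2.59)/(6.533e-09) = 28.9 Ω
Seg 2: A = πr² = π(1.2000e-03 m)² = 4.524e-06 m²
R_2 = (1.03×10^-7)(2.52)/(4.524e-06) = 0.05738 Ω
Seg 3: A = πr² = π(1.8200e-03 m)² = 1.041e-05 m²
R_3 = (1.63×10^-8)(4.74)/(1.041e-05) = 0.007425 Ω
R_total = R_1 + R_2 + R_3 = 29.0 Ω

29.0 Ω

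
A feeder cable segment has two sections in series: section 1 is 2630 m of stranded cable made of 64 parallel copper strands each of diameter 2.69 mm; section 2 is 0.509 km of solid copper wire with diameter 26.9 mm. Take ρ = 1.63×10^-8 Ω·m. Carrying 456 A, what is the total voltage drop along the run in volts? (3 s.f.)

Section 1: A_strand = π(1.3450e-03)² = 5.683e-06 m²; R₁ = ρL/(N·A_s) = (1.63×10^-8)(2630)/(64×5.683e-06) = 0.1179 Ω
Section 2: A = π(d/2)² = π(1.3450e-02 m)² = 5.683e-04 m²
R₂ = (1.63×10^-8)(509)/(5.683e-04) = 0.0146 Ω
R = R₁ + R₂ = 0.1325 Ω
V = IR = 456 × 0.1325 = 60.4 V

60.4 V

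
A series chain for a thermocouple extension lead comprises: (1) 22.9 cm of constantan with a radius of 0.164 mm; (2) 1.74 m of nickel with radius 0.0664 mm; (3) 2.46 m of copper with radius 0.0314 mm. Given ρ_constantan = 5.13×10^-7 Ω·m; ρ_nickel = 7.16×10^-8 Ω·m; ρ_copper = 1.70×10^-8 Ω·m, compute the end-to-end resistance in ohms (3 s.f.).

23.9 Ω

Seg 1: A = πr² = π(1.6400e-04 m)² = 8.450e-08 m²
R_1 = (5.13×10^-7)(0.229)/(8.450e-08) = 1.39 Ω
Seg 2: A = πr² = π(6.6400e-05 m)² = 1.385e-08 m²
R_2 = (7.16×10^-8)(1.74)/(1.385e-08) = 8.994 Ω
Seg 3: A = πr² = π(3.1400e-05 m)² = 3.097e-09 m²
R_3 = (1.70×10^-8)(2.46)/(3.097e-09) = 13.5 Ω
R_total = R_1 + R_2 + R_3 = 23.9 Ω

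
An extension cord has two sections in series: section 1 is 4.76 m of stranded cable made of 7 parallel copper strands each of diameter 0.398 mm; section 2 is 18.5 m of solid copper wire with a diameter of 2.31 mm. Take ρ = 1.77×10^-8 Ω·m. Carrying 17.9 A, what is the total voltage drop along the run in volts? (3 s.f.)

Section 1: A_strand = π(1.9900e-04)² = 1.244e-07 m²; R₁ = ρL/(N·A_s) = (1.77×10^-8)(4.76)/(7×1.244e-07) = 0.09674 Ω
Section 2: A = π(d/2)² = π(1.1550e-03 m)² = 4.191e-06 m²
R₂ = (1.77×10^-8)(18.5)/(4.191e-06) = 0.07813 Ω
R = R₁ + R₂ = 0.1749 Ω
V = IR = 17.9 × 0.1749 = 3.13 V

3.13 V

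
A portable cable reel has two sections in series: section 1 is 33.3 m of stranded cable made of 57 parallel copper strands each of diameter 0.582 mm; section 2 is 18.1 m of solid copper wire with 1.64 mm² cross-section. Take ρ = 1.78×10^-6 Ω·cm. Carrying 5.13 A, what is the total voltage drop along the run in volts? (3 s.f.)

ρ = 1.78×10^-6 Ω·cm = 1.78×10^-8 Ω·m
Section 1: A_strand = π(2.9100e-04)² = 2.660e-07 m²; R₁ = ρL/(N·A_s) = (1.78×10^-8)(33.3)/(57×2.660e-07) = 0.03909 Ω
Section 2: A = 1.64 mm² = 1.640e-06 m²
R₂ = (1.78×10^-8)(18.1)/(1.640e-06) = 0.1965 Ω
R = R₁ + R₂ = 0.2355 Ω
V = IR = 5.13 × 0.2355 = 1.21 V

1.21 V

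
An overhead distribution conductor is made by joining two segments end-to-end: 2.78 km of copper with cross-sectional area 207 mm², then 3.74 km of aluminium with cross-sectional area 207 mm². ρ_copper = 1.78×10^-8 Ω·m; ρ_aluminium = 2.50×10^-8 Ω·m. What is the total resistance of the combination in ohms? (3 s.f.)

Segment 1: A = 207 mm² = 2.070e-04 m²
R₁ = ρL/A = (1.78×10^-8)(2780)/(2.070e-04) = 0.2391 Ω
R₂ = (2.50×10^-8)(3740)/(2.070e-04) = 0.4517 Ω
R = R₁ + R₂ = 0.691 Ω

0.691 Ω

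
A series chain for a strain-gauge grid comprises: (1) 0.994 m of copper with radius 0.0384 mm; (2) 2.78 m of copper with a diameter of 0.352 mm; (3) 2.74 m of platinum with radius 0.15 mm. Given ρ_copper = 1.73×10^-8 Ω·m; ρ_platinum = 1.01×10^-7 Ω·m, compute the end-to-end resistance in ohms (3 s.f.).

8.12 Ω

Seg 1: A = πr² = π(3.8400e-05 m)² = 4.632e-09 m²
R_1 = (1.73×10^-8)(0.994)/(4.632e-09) = 3.712 Ω
Seg 2: A = π(d/2)² = π(1.7600e-04 m)² = 9.731e-08 m²
R_2 = (1.73×10^-8)(2.78)/(9.731e-08) = 0.4942 Ω
Seg 3: A = πr² = π(1.5000e-04 m)² = 7.069e-08 m²
R_3 = (1.01×10^-7)(2.74)/(7.069e-08) = 3.915 Ω
R_total = R_1 + R_2 + R_3 = 8.12 Ω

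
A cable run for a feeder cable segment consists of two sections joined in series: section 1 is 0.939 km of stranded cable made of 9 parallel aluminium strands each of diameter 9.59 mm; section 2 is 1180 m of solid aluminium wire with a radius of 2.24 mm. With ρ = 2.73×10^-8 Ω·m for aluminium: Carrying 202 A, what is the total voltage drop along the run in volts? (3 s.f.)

Section 1: A_strand = π(4.7950e-03)² = 7.223e-05 m²; R₁ = ρL/(N·A_s) = (2.73×10^-8)(939)/(9×7.223e-05) = 0.03943 Ω
Section 2: A = πr² = π(2.2400e-03 m)² = 1.576e-05 m²
R₂ = (2.73×10^-8)(1180)/(1.576e-05) = 2.044 Ω
R = R₁ + R₂ = 2.083 Ω
V = IR = 202 × 2.083 = 421 V

421 V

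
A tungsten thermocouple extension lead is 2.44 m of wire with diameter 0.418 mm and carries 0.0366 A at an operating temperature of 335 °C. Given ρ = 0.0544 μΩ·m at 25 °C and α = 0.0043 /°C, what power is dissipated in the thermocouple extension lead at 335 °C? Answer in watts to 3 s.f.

ρ = 0.0544 μΩ·m = 5.44×10^-8 Ω·m
A = π(d/2)² = π(2.0900e-04 m)² = 1.372e-07 m²
R₍25₎ = ρL/A = (5.44×10^-8)(2.44)/(1.372e-07) = 0.9673 Ω
R₍335₎ = R₍25₎(1 + αΔT) = 0.9673 × (1 + 0.0043×310) = 2.257 Ω
P = I²R = (0.0366)² × 2.257 = 0.00302 W

0.00302 W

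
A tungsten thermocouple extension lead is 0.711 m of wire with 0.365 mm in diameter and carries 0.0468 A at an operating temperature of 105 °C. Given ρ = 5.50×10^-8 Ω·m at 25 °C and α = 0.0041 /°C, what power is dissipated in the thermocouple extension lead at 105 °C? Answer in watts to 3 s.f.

A = π(d/2)² = π(1.8250e-04 m)² = 1.046e-07 m²
R₍25₎ = ρL/A = (5.50×10^-8)(0.711)/(1.046e-07) = 0.3737 Ω
R₍105₎ = R₍25₎(1 + αΔT) = 0.3737 × (1 + 0.0041×80) = 0.4963 Ω
P = I²R = (0.0468)² × 0.4963 = 0.00109 W

0.00109 W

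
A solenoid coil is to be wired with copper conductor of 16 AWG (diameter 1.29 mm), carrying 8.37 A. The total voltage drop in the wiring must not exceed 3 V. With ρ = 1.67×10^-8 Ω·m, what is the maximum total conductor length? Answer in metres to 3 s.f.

28.1 m

A = π(1.29/2 mm)² = π(6.4500e-04 m)² = 1.307e-06 m²
L_max = V_max·A/(1·ρI) = (3)(1.307e-06)/(1.67×10^-8×8.37) = 28.1 m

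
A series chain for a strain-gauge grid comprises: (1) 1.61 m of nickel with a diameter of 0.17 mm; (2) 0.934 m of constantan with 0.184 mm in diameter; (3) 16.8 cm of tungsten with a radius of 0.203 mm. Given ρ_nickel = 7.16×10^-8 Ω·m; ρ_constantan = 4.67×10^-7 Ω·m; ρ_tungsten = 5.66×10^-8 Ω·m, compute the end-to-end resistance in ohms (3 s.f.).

Seg 1: A = π(d/2)² = π(8.5000e-05 m)² = 2.270e-08 m²
R_1 = (7.16×10^-8)(1.61)/(2.270e-08) = 5.079 Ω
Seg 2: A = π(d/2)² = π(9.2000e-05 m)² = 2.659e-08 m²
R_2 = (4.67×10^-7)(0.934)/(2.659e-08) = 16.4 Ω
Seg 3: A = πr² = π(2.0300e-04 m)² = 1.295e-07 m²
R_3 = (5.66×10^-8)(0.168)/(1.295e-07) = 0.07345 Ω
R_total = R_1 + R_2 + R_3 = 21.6 Ω

21.6 Ω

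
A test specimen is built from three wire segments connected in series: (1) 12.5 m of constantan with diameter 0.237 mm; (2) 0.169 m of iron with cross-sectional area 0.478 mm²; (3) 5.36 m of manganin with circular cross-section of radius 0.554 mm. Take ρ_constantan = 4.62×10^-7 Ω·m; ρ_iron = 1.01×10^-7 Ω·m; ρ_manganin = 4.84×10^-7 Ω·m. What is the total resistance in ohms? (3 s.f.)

Seg 1: A = π(d/2)² = π(1.1850e-04 m)² = 4.412e-08 m²
R_1 = (4.62×10^-7)(12.5)/(4.412e-08) = 130.9 Ω
Seg 2: A = 0.478 mm² = 4.780e-07 m²
R_2 = (1.01×10^-7)(0.169)/(4.780e-07) = 0.03571 Ω
Seg 3: A = πr² = π(5.5400e-04 m)² = 9.642e-07 m²
R_3 = (4.84×10^-7)(5.36)/(9.642e-07) = 2.691 Ω
R_total = R_1 + R_2 + R_3 = 134 Ω

134 Ω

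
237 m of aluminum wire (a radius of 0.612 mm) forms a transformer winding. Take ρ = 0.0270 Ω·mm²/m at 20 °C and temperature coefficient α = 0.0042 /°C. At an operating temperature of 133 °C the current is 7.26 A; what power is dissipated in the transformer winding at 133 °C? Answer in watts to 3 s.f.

ρ = 0.0270 Ω·mm²/m = 2.70×10^-8 Ω·m
A = πr² = π(6.1200e-04 m)² = 1.177e-06 m²
R₍20₎ = ρL/A = (2.70×10^-8)(237)/(1.177e-06) = 5.438 Ω
R₍133₎ = R₍20₎(1 + αΔT) = 5.438 × (1 + 0.0042×113) = 8.019 Ω
P = I²R = (7.26)² × 8.019 = 423 W

423 W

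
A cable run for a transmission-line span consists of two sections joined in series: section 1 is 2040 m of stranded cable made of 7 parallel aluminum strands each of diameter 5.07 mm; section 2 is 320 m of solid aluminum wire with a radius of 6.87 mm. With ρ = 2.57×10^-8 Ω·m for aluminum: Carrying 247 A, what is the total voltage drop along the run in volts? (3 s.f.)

105 V

Section 1: A_strand = π(2.5350e-03)² = 2.019e-05 m²; R₁ = ρL/(N·A_s) = (2.57×10^-8)(2040)/(7×2.019e-05) = 0.371 Ω
Section 2: A = πr² = π(6.8700e-03 m)² = 1.483e-04 m²
R₂ = (2.57×10^-8)(320)/(1.483e-04) = 0.05547 Ω
R = R₁ + R₂ = 0.4265 Ω
V = IR = 247 × 0.4265 = 105 V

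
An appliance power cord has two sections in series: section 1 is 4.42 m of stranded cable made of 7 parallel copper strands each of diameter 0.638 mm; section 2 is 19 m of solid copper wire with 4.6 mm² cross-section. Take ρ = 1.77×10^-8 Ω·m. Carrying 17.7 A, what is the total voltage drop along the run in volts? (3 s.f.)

Section 1: A_strand = π(3.1900e-04)² = 3.197e-07 m²; R₁ = ρL/(N·A_s) = (1.77×10^-8)(4.42)/(7×3.197e-07) = 0.03496 Ω
Section 2: A = 4.6 mm² = 4.600e-06 m²
R₂ = (1.77×10^-8)(19)/(4.600e-06) = 0.07311 Ω
R = R₁ + R₂ = 0.1081 Ω
V = IR = 17.7 × 0.1081 = 1.91 V

1.91 V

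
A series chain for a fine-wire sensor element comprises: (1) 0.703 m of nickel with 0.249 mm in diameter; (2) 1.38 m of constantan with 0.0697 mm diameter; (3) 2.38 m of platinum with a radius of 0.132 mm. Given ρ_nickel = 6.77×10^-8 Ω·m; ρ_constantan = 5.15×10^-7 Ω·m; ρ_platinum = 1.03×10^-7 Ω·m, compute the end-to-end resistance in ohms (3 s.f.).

192 Ω

Seg 1: A = π(d/2)² = π(1.2450e-04 m)² = 4.870e-08 m²
R_1 = (6.77×10^-8)(0.703)/(4.870e-08) = 0.9774 Ω
Seg 2: A = π(d/2)² = π(3.4850e-05 m)² = 3.816e-09 m²
R_2 = (5.15×10^-7)(1.38)/(3.816e-09) = 186.3 Ω
Seg 3: A = πr² = π(1.3200e-04 m)² = 5.474e-08 m²
R_3 = (1.03×10^-7)(2.38)/(5.474e-08) = 4.478 Ω
R_total = R_1 + R_2 + R_3 = 192 Ω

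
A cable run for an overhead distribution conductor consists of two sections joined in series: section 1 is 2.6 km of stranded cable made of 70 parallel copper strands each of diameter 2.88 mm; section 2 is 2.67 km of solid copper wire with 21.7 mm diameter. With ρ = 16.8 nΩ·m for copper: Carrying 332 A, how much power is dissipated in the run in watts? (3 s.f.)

ρ = 16.8 nΩ·m = 1.68×10^-8 Ω·m
Section 1: A_strand = π(1.4400e-03)² = 6.514e-06 m²; R₁ = ρL/(N·A_s) = (1.68×10^-8)(2600)/(70×6.514e-06) = 0.09579 Ω
Section 2: A = π(d/2)² = π(1.0850e-02 m)² = 3.698e-04 m²
R₂ = (1.68×10^-8)(2670)/(3.698e-04) = 0.1213 Ω
R = R₁ + R₂ = 0.2171 Ω
P = I²R = (332)² × 0.2171 = 23900 W

23900 W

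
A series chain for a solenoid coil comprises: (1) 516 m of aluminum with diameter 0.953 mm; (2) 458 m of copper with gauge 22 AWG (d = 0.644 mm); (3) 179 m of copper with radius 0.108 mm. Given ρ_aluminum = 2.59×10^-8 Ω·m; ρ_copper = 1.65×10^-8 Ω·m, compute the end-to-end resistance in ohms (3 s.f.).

Seg 1: A = π(d/2)² = π(4.7650e-04 m)² = 7.133e-07 m²
R_1 = (2.59×10^-8)(516)/(7.133e-07) = 18.74 Ω
Seg 2: A = π(0.644/2 mm)² = π(3.2200e-04 m)² = 3.257e-07 m²
R_2 = (1.65×10^-8)(458)/(3.257e-07) = 23.2 Ω
Seg 3: A = πr² = π(1.0800e-04 m)² = 3.664e-08 m²
R_3 = (1.65×10^-8)(179)/(3.664e-08) = 80.6 Ω
R_total = R_1 + R_2 + R_3 = 123 Ω

123 Ω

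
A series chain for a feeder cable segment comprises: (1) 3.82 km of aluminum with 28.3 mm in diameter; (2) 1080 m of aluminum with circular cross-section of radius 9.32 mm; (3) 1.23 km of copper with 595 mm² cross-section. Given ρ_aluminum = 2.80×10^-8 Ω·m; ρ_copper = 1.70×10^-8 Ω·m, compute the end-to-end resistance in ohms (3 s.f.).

Seg 1: A = π(d/2)² = π(1.4150e-02 m)² = 6.290e-04 m²
R_1 = (2.80×10^-8)(3820)/(6.290e-04) = 0.17 Ω
Seg 2: A = πr² = π(9.3200e-03 m)² = 2.729e-04 m²
R_2 = (2.80×10^-8)(1080)/(2.729e-04) = 0.1108 Ω
Seg 3: A = 595 mm² = 5.950e-04 m²
R_3 = (1.70×10^-8)(1230)/(5.950e-04) = 0.03514 Ω
R_total = R_1 + R_2 + R_3 = 0.316 Ω

0.316 Ω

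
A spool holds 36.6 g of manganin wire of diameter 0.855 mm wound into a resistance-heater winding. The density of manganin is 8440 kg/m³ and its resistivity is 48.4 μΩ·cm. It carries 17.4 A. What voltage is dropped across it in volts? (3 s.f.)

111 V

ρ = 48.4 μΩ·cm = 4.84×10^-7 Ω·m
A = π(d/2)² = π(4.2750e-04 m)² = 5.7415e-07 m²
L = m/(density·A) = 0.0366/(8440×5.7415e-07) = 7.553 m
R = ρL/A = (4.84×10^-7)(7.553)/(5.7415e-07) = 6.367 Ω
V = IR = 17.4 × 6.367 = 111 V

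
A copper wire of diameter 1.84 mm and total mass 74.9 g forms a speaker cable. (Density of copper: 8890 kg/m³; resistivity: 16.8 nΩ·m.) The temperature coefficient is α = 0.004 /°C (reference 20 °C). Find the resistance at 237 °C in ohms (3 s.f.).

0.0374 Ω

ρ = 16.8 nΩ·m = 1.68×10^-8 Ω·m
A = π(d/2)² = π(9.2000e-04 m)² = 2.6590e-06 m²
L = m/(density·A) = 0.0749/(8890×2.6590e-06) = 3.169 m
R = ρL/A = (1.68×10^-8)(3.169)/(2.6590e-06) = 0.02002 Ω
R(237 °C) = 0.02002 × (1 + 0.004×217) = 0.0374 Ω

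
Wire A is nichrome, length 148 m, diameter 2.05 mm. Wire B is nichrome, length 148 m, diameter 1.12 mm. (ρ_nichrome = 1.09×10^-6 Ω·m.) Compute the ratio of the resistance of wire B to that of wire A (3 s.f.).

R ∝ ρL/d², so R_B/R_A = (d_A/d_B)²
= (2.05/1.12)² = 3.35

3.35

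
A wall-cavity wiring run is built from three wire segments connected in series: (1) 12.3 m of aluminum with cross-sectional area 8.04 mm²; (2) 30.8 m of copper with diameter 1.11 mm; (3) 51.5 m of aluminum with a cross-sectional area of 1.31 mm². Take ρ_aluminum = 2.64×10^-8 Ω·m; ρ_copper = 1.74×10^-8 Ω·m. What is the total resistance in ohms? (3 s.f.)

Seg 1: A = 8.04 mm² = 8.040e-06 m²
R_1 = (2.64×10^-8)(12.3)/(8.040e-06) = 0.04039 Ω
Seg 2: A = π(d/2)² = π(5.5500e-04 m)² = 9.677e-07 m²
R_2 = (1.74×10^-8)(30.8)/(9.677e-07) = 0.5538 Ω
Seg 3: A = 1.31 mm² = 1.310e-06 m²
R_3 = (2.64×10^-8)(51.5)/(1.310e-06) = 1.038 Ω
R_total = R_1 + R_2 + R_3 = 1.63 Ω

1.63 Ω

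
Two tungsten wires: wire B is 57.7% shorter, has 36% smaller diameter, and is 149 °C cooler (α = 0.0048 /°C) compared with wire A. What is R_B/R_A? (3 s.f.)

0.294

R ∝ ρL/d² with ρ ∝ (1+αΔT), so R_B/R_A = (1 − 57.7/100) × (1 − 36/100)⁻² × (1 − 0.0048×149)
= 0.423 × 2.441 × 0.2848 = 0.294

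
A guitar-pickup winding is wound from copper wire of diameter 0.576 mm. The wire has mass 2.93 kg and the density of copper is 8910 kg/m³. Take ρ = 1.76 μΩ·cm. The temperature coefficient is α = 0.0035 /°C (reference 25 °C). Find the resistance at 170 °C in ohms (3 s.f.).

128 Ω

ρ = 1.76 μΩ·cm = 1.76×10^-8 Ω·m
A = π(d/2)² = π(2.8800e-04 m)² = 2.6058e-07 m²
L = m/(density·A) = 2.93/(8910×2.6058e-07) = 1262 m
R = ρL/A = (1.76×10^-8)(1262)/(2.6058e-07) = 85.24 Ω
R(170 °C) = 85.24 × (1 + 0.0035×145) = 128 Ω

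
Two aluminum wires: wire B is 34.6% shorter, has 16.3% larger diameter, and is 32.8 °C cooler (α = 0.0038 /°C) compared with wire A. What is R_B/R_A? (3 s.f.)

R ∝ ρL/d² with ρ ∝ (1+αΔT), so R_B/R_A = (1 − 34.6/100) × (1 + 16.3/100)⁻² × (1 − 0.0038×32.8)
= 0.654 × 0.7393 × 0.8754 = 0.423

0.423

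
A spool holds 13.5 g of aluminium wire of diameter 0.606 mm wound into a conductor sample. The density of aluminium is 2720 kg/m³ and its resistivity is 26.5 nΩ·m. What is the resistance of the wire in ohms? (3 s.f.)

1.58 Ω

ρ = 26.5 nΩ·m = 2.65×10^-8 Ω·m
A = π(d/2)² = π(3.0300e-04 m)² = 2.8843e-07 m²
L = m/(density·A) = 0.0135/(2720×2.8843e-07) = 17.21 m
R = ρL/A = (2.65×10^-8)(17.21)/(2.8843e-07) = 1.58 Ω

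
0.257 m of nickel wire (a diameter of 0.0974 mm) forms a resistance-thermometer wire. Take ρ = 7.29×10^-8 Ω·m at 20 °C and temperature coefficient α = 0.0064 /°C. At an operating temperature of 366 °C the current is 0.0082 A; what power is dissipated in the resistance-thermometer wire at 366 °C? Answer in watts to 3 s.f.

A = π(d/2)² = π(4.8700e-05 m)² = 7.451e-09 m²
R₍20₎ = ρL/A = (7.29×10^-8)(0.257)/(7.451e-09) = 2.515 Ω
R₍366₎ = R₍20₎(1 + αΔT) = 2.515 × (1 + 0.0064×346) = 8.083 Ω
P = I²R = (0.0082)² × 8.083 = 5.43×10^-4 W

5.43×10^-4 W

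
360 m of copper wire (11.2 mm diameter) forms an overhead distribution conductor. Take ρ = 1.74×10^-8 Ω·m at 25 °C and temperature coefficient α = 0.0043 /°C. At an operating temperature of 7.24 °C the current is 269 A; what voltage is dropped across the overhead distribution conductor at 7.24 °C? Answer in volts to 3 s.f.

15.8 V

A = π(d/2)² = π(5.6000e-03 m)² = 9.852e-05 m²
R₍25₎ = ρL/A = (1.74×10^-8)(360)/(9.852e-05) = 0.06358 Ω
R₍7.24₎ = R₍25₎(1 + αΔT) = 0.06358 × (1 + 0.0043×-17.8) = 0.05873 Ω
V = IR = 269 × 0.05873 = 15.8 V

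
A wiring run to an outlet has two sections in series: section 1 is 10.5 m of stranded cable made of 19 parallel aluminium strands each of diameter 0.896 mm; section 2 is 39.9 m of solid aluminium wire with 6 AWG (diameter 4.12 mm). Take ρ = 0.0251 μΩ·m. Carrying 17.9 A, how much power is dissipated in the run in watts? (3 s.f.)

31.1 W

ρ = 0.0251 μΩ·m = 2.51×10^-8 Ω·m
Section 1: A_strand = π(4.4800e-04)² = 6.305e-07 m²; R₁ = ρL/(N·A_s) = (2.51×10^-8)(10.5)/(19×6.305e-07) = 0.022 Ω
Section 2: A = π(4.12/2 mm)² = π(2.0600e-03 m)² = 1.333e-05 m²
R₂ = (2.51×10^-8)(39.9)/(1.333e-05) = 0.07512 Ω
R = R₁ + R₂ = 0.09712 Ω
P = I²R = (17.9)² × 0.09712 = 31.1 W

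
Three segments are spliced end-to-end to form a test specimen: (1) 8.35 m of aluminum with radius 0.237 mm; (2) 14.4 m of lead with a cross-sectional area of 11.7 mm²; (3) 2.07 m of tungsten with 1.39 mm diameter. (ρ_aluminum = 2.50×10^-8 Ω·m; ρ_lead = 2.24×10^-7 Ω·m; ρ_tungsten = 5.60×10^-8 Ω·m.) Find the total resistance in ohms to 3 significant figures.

Seg 1: A = πr² = π(2.3700e-04 m)² = 1.765e-07 m²
R_1 = (2.50×10^-8)(8.35)/(1.765e-07) = 1.183 Ω
Seg 2: A = 11.7 mm² = 1.170e-05 m²
R_2 = (2.24×10^-7)(14.4)/(1.170e-05) = 0.2757 Ω
Seg 3: A = π(d/2)² = π(6.9500e-04 m)² = 1.517e-06 m²
R_3 = (5.60×10^-8)(2.07)/(1.517e-06) = 0.07639 Ω
R_total = R_1 + R_2 + R_3 = 1.54 Ω

1.54 Ω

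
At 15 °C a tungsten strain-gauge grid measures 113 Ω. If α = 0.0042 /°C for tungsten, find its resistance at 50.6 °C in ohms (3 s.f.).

130 Ω

ΔT = 50.6 − 15 = 35.6 °C
R = R₀(1 + αΔT) = 113 × (1 + 0.0042×35.6) = 113 × 1.149 = 130 Ω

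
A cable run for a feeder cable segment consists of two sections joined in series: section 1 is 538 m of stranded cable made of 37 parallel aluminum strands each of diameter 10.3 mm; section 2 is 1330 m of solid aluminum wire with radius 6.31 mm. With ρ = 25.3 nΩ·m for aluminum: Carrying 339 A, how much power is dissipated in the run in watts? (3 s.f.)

31400 W

ρ = 25.3 nΩ·m = 2.53×10^-8 Ω·m
Section 1: A_strand = π(5.1500e-03)² = 8.332e-05 m²; R₁ = ρL/(N·A_s) = (2.53×10^-8)(538)/(37×8.332e-05) = 0.004415 Ω
Section 2: A = πr² = π(6.3100e-03 m)² = 1.251e-04 m²
R₂ = (2.53×10^-8)(1330)/(1.251e-04) = 0.269 Ω
R = R₁ + R₂ = 0.2734 Ω
P = I²R = (339)² × 0.2734 = 31400 W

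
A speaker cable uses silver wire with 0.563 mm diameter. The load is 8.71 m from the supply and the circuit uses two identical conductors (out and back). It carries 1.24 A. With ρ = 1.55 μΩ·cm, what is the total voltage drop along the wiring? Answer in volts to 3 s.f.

1.34 V

ρ = 1.55 μΩ·cm = 1.55×10^-8 Ω·m
A = π(d/2)² = π(2.8150e-04 m)² = 2.489e-07 m²
Total conductor length (both ways) L = 2 × 8.71 = 17.42 m
R = ρL/A = (1.55×10^-8)(17.42)/(2.489e-07) = 1.085 Ω
V = IR = 1.24 × 1.085 = 1.34 V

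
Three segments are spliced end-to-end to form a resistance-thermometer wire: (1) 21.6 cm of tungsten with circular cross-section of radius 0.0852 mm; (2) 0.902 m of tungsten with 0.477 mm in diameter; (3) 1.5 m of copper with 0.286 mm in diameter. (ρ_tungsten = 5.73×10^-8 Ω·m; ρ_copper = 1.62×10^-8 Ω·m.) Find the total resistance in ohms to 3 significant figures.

1.21 Ω

Seg 1: A = πr² = π(8.5200e-05 m)² = 2.280e-08 m²
R_1 = (5.73×10^-8)(0.216)/(2.280e-08) = 0.5427 Ω
Seg 2: A = π(d/2)² = π(2.3850e-04 m)² = 1.787e-07 m²
R_2 = (5.73×10^-8)(0.902)/(1.787e-07) = 0.2892 Ω
Seg 3: A = π(d/2)² = π(1.4300e-04 m)² = 6.424e-08 m²
R_3 = (1.62×10^-8)(1.5)/(6.424e-08) = 0.3783 Ω
R_total = R_1 + R_2 + R_3 = 1.21 Ω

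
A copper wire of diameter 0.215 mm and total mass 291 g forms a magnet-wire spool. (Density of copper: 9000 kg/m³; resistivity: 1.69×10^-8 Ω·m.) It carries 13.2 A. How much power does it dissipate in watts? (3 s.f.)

72200 W

A = π(d/2)² = π(1.0750e-04 m)² = 3.6305e-08 m²
L = m/(density·A) = 0.291/(9000×3.6305e-08) = 890.6 m
R = ρL/A = (1.69×10^-8)(890.6)/(3.6305e-08) = 414.6 Ω
P = I²R = (13.2)² × 414.6 = 72200 W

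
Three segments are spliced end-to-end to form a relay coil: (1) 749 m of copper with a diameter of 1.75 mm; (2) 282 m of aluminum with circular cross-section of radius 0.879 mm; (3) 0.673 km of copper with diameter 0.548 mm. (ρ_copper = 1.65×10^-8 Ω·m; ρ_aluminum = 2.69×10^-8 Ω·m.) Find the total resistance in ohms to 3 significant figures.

Seg 1: A = π(d/2)² = π(8.7500e-04 m)² = 2.405e-06 m²
R_1 = (1.65×10^-8)(749)/(2.405e-06) = 5.138 Ω
Seg 2: A = πr² = π(8.7900e-04 m)² = 2.427e-06 m²
R_2 = (2.69×10^-8)(282)/(2.427e-06) = 3.125 Ω
Seg 3: A = π(d/2)² = π(2.7400e-04 m)² = 2.359e-07 m²
R_3 = (1.65×10^-8)(673)/(2.359e-07) = 47.08 Ω
R_total = R_1 + R_2 + R_3 = 55.3 Ω

55.3 Ω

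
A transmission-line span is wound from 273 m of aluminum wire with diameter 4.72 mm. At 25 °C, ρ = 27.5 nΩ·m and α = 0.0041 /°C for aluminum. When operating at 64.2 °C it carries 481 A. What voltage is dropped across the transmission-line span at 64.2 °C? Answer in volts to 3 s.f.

240 V

ρ = 27.5 nΩ·m = 2.75×10^-8 Ω·m
A = π(d/2)² = π(2.3600e-03 m)² = 1.750e-05 m²
R₍25₎ = ρL/A = (2.75×10^-8)(273)/(1.750e-05) = 0.4291 Ω
R₍64.2₎ = R₍25₎(1 + αΔT) = 0.4291 × (1 + 0.0041×39.2) = 0.498 Ω
V = IR = 481 × 0.498 = 240 V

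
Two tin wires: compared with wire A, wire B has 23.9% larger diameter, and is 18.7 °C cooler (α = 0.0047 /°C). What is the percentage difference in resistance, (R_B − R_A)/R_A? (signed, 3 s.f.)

-40.6%

R ∝ ρL/d² with ρ ∝ (1+αΔT), so R_B/R_A = (1 + 23.9/100)⁻² × (1 − 0.0047×18.7)
= 0.6514 × 0.9121 = 0.5942
(R_B − R_A)/R_A = 0.5942 − 1 = -40.6%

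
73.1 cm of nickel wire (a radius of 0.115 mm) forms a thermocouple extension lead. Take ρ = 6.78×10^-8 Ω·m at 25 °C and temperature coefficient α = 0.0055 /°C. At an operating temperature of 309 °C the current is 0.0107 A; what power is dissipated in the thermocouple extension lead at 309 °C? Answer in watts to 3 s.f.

3.50×10^-4 W

A = πr² = π(1.1500e-04 m)² = 4.155e-08 m²
R₍25₎ = ρL/A = (6.78×10^-8)(0.731)/(4.155e-08) = 1.193 Ω
R₍309₎ = R₍25₎(1 + αΔT) = 1.193 × (1 + 0.0055×284) = 3.056 Ω
P = I²R = (0.0107)² × 3.056 = 3.50×10^-4 W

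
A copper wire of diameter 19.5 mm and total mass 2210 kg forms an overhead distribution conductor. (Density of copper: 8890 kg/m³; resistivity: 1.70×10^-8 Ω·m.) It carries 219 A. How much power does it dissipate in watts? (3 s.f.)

A = π(d/2)² = π(9.7500e-03 m)² = 2.9865e-04 m²
L = m/(density·A) = 2210/(8890×2.9865e-04) = 832.4 m
R = ρL/A = (1.70×10^-8)(832.4)/(2.9865e-04) = 0.04738 Ω
P = I²R = (219)² × 0.04738 = 2270 W

2270 W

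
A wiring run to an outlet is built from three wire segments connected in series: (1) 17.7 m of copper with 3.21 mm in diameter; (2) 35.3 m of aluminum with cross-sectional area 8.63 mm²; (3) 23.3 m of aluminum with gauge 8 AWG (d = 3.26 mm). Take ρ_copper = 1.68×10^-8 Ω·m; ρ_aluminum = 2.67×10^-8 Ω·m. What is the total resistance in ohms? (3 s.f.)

Seg 1: A = π(d/2)² = π(1.6050e-03 m)² = 8.093e-06 m²
R_1 = (1.68×10^-8)(17.7)/(8.093e-06) = 0.03674 Ω
Seg 2: A = 8.63 mm² = 8.630e-06 m²
R_2 = (2.67×10^-8)(35.3)/(8.630e-06) = 0.1092 Ω
Seg 3: A = π(3.26/2 mm)² = π(1.6300e-03 m)² = 8.347e-06 m²
R_3 = (2.67×10^-8)(23.3)/(8.347e-06) = 0.07453 Ω
R_total = R_1 + R_2 + R_3 = 0.220 Ω

0.220 Ω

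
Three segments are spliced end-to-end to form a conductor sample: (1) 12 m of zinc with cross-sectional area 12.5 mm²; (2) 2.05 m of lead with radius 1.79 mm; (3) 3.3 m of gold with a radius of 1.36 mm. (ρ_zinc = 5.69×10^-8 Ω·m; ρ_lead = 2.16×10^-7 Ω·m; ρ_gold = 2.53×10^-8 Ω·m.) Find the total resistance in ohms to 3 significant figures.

Seg 1: A = 12.5 mm² = 1.250e-05 m²
R_1 = (5.69×10^-8)(12)/(1.250e-05) = 0.05462 Ω
Seg 2: A = πr² = π(1.7900e-03 m)² = 1.007e-05 m²
R_2 = (2.16×10^-7)(2.05)/(1.007e-05) = 0.04399 Ω
Seg 3: A = πr² = π(1.3600e-03 m)² = 5.811e-06 m²
R_3 = (2.53×10^-8)(3.3)/(5.811e-06) = 0.01437 Ω
R_total = R_1 + R_2 + R_3 = 0.113 Ω

0.113 Ω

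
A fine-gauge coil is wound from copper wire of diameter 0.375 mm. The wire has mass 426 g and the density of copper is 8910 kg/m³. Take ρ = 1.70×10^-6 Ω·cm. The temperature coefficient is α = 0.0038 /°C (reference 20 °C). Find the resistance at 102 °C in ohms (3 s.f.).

ρ = 1.70×10^-6 Ω·cm = 1.70×10^-8 Ω·m
A = π(d/2)² = π(1.8750e-04 m)² = 1.1045e-07 m²
L = m/(density·A) = 0.426/(8910×1.1045e-07) = 432.9 m
R = ρL/A = (1.70×10^-8)(432.9)/(1.1045e-07) = 66.63 Ω
R(102 °C) = 66.63 × (1 + 0.0038×82) = 87.4 Ω

87.4 Ω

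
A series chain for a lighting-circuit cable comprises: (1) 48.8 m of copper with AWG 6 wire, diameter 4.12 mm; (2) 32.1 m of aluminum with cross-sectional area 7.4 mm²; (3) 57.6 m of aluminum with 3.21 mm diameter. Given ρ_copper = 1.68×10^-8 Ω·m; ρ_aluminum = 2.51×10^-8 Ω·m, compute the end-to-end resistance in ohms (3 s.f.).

Seg 1: A = π(4.12/2 mm)² = π(2.0600e-03 m)² = 1.333e-05 m²
R_1 = (1.68×10^-8)(48.8)/(1.333e-05) = 0.0615 Ω
Seg 2: A = 7.4 mm² = 7.400e-06 m²
R_2 = (2.51×10^-8)(32.1)/(7.400e-06) = 0.1089 Ω
Seg 3: A = π(d/2)² = π(1.6050e-03 m)² = 8.093e-06 m²
R_3 = (2.51×10^-8)(57.6)/(8.093e-06) = 0.1786 Ω
R_total = R_1 + R_2 + R_3 = 0.349 Ω

0.349 Ω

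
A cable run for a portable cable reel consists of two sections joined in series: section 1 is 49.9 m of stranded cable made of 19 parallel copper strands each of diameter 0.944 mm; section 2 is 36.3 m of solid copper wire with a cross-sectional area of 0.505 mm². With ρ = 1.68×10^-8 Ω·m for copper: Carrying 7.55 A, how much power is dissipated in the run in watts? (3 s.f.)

72.4 W

Section 1: A_strand = π(4.7200e-04)² = 6.999e-07 m²; R₁ = ρL/(N·A_s) = (1.68×10^-8)(49.9)/(19×6.999e-07) = 0.06304 Ω
Section 2: A = 0.505 mm² = 5.050e-07 m²
R₂ = (1.68×10^-8)(36.3)/(5.050e-07) = 1.208 Ω
R = R₁ + R₂ = 1.271 Ω
P = I²R = (7.55)² × 1.271 = 72.4 W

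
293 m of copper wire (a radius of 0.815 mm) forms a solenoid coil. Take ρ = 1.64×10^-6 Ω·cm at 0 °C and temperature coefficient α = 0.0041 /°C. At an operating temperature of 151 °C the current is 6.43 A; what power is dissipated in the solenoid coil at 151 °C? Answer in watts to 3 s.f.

ρ = 1.64×10^-6 Ω·cm = 1.64×10^-8 Ω·m
A = πr² = π(8.1500e-04 m)² = 2.087e-06 m²
R₍0₎ = ρL/A = (1.64×10^-8)(293)/(2.087e-06) = 2.303 Ω
R₍151₎ = R₍0₎(1 + αΔT) = 2.303 × (1 + 0.0041×151) = 3.728 Ω
P = I²R = (6.43)² × 3.728 = 154 W

154 W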